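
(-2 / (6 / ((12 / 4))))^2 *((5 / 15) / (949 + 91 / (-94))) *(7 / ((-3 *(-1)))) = 658 / 802035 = 0.00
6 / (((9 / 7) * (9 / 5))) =70 / 27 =2.59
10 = 10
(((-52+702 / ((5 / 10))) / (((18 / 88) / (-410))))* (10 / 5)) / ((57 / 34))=-3232993.06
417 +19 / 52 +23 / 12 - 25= 15377 / 39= 394.28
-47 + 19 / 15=-686 / 15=-45.73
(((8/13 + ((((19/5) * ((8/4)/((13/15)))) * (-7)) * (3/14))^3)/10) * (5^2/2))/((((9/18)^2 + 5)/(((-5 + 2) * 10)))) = 249942950/15379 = 16252.22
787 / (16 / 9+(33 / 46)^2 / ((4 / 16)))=205.14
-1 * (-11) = 11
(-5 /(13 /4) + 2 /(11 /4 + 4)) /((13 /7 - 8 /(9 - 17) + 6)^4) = -261709 /1296623484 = -0.00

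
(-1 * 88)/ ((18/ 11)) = -484/ 9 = -53.78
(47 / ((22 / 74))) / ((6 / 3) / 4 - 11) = -3478 / 231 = -15.06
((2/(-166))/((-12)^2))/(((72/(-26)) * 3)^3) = 0.00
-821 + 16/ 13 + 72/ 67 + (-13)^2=-565884/ 871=-649.69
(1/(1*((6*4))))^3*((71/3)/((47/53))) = 3763/1949184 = 0.00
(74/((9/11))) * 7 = 5698/9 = 633.11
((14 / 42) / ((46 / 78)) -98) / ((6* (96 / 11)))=-2739 / 1472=-1.86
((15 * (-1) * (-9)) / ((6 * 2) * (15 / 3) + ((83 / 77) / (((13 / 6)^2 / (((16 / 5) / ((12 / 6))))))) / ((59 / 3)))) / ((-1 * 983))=-0.00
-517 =-517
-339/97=-3.49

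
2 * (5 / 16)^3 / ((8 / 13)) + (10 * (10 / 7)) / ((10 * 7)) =243465 / 802816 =0.30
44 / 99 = 4 / 9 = 0.44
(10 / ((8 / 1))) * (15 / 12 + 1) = 45 / 16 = 2.81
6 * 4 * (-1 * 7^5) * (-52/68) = 308457.88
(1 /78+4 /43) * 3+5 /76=16285 /42484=0.38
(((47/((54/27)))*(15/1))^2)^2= 247033850625/16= 15439615664.06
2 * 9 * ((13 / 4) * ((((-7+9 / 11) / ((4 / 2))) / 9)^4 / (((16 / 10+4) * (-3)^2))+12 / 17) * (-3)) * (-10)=4722214607240 / 3810364173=1239.31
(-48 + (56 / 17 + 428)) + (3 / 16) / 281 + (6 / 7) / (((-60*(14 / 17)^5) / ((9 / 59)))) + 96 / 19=78291219674501481 / 201603966410560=388.34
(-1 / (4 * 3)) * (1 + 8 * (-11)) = 7.25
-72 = -72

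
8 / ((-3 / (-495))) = 1320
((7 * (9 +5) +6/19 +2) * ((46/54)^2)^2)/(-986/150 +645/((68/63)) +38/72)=453370404100/5076949819959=0.09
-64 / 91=-0.70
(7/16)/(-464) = -7/7424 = -0.00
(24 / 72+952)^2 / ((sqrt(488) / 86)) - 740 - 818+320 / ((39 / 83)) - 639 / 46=-1598213 / 1794+350985307 * sqrt(122) / 1098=3529855.43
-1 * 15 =-15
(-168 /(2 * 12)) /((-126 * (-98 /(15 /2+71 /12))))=-23 /3024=-0.01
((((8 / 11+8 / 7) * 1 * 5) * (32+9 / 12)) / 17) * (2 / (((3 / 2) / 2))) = 62880 / 1309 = 48.04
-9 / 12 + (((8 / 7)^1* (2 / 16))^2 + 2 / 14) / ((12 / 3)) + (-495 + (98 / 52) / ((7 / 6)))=-1258951 / 2548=-494.09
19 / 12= 1.58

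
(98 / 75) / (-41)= -0.03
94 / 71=1.32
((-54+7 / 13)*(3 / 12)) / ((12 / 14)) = -15.59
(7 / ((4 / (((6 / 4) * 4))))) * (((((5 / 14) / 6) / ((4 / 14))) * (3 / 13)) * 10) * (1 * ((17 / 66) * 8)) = 2975 / 286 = 10.40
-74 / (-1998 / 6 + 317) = 37 / 8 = 4.62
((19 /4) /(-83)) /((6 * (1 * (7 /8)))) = -19 /1743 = -0.01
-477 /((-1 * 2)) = 477 /2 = 238.50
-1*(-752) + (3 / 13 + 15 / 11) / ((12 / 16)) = 107840 / 143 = 754.13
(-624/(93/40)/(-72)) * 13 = 13520/279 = 48.46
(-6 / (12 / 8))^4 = 256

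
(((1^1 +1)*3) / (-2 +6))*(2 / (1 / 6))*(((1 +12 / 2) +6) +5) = 324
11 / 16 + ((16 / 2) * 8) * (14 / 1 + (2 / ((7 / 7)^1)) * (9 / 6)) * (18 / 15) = 104503 / 80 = 1306.29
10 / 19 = 0.53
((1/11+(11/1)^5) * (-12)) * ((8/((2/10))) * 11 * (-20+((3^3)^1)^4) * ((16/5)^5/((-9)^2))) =-31589660609493336064/16875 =-1871979887969975.47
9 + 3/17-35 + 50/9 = -3101/153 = -20.27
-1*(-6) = 6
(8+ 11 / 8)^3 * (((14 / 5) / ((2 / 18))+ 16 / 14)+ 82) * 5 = 99984375 / 224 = 446358.82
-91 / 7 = -13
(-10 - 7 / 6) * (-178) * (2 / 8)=496.92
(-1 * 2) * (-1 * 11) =22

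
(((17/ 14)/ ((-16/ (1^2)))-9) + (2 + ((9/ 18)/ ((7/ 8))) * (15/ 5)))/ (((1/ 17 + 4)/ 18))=-61251/ 2576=-23.78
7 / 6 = 1.17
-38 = -38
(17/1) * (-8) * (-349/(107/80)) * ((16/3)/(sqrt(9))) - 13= 60741401/963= 63075.18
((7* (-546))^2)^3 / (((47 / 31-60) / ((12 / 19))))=-23664152541485426810112 / 703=-33661667911074575832.31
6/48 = 1/8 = 0.12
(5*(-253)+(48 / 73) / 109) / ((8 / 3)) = -30196671 / 63656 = -474.37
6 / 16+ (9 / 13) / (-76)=723 / 1976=0.37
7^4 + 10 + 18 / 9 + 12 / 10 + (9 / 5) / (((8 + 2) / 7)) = 2415.46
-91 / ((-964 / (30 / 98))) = 195 / 6748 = 0.03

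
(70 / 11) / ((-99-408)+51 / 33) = -7 / 556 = -0.01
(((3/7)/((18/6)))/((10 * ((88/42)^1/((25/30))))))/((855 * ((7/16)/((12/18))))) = 2/197505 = 0.00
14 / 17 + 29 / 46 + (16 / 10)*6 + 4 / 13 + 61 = 3678143 / 50830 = 72.36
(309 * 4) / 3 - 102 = 310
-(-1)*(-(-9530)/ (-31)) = -9530/ 31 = -307.42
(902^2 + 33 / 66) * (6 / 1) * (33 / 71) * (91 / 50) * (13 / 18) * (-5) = -21174870717 / 1420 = -14911880.79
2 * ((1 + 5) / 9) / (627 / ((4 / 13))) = 16 / 24453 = 0.00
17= 17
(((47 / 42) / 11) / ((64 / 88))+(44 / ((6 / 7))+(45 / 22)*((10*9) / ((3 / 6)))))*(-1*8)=-517015 / 154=-3357.24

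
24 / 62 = 12 / 31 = 0.39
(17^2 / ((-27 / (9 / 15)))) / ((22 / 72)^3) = -1498176 / 6655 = -225.12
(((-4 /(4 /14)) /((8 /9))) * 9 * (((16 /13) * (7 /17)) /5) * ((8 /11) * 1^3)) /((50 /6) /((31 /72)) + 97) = -3937248 /43843085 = -0.09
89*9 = 801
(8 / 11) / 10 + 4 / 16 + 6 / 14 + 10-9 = 2697 / 1540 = 1.75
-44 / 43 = -1.02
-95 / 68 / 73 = -95 / 4964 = -0.02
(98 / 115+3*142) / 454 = 24544 / 26105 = 0.94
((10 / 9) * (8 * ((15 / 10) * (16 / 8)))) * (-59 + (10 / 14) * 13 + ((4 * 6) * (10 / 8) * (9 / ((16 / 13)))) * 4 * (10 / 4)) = 400220 / 7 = 57174.29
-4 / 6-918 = -2756 / 3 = -918.67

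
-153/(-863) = 153/863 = 0.18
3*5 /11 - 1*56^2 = -34481 /11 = -3134.64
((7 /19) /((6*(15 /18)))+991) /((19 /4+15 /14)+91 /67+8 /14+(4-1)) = 58876384 /638685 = 92.18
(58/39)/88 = 29/1716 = 0.02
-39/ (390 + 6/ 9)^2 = -351/ 1373584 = -0.00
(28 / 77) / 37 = 4 / 407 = 0.01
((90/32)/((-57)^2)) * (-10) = -25/2888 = -0.01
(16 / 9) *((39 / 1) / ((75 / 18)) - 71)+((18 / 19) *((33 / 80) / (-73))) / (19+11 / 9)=-49792221917 / 454381200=-109.58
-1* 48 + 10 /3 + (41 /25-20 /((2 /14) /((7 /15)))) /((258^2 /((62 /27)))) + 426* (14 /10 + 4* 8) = 955927452833 /67396050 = 14183.73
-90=-90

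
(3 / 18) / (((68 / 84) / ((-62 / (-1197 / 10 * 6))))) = 155 / 8721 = 0.02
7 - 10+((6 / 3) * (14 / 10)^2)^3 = 894317 / 15625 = 57.24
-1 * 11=-11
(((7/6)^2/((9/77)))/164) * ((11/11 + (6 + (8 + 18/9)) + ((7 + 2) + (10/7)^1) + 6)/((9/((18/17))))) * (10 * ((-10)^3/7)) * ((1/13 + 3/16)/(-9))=2646875/225828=11.72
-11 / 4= -2.75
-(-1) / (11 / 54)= 54 / 11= 4.91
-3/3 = -1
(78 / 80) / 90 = 13 / 1200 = 0.01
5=5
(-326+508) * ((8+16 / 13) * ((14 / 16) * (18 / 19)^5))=2777664960 / 2476099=1121.79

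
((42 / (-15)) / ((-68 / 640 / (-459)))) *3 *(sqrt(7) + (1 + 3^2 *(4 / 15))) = -616896 / 5-36288 *sqrt(7) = -219388.22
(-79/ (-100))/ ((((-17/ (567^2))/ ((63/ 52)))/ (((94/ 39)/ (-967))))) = 25067461797/ 555638200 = 45.11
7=7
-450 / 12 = -75 / 2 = -37.50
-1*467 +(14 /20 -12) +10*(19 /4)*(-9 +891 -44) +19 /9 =3539593 /90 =39328.81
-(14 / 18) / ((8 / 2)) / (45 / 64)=-112 / 405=-0.28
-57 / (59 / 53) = -3021 / 59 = -51.20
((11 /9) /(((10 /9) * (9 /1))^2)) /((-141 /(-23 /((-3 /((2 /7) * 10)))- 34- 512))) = 60533 /1332450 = 0.05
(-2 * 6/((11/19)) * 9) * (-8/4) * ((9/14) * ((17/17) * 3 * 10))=554040/77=7195.32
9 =9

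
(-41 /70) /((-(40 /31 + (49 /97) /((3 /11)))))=369861 /1984430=0.19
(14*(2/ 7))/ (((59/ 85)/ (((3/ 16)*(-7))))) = -1785/ 236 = -7.56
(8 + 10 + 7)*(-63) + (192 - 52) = -1435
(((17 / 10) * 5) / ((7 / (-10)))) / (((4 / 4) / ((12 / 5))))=-204 / 7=-29.14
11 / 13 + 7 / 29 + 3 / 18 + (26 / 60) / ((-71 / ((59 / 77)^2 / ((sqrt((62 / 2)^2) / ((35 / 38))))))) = 66986650567 / 53414405044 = 1.25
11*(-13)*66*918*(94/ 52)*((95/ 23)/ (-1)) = 1487889810/ 23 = 64690861.30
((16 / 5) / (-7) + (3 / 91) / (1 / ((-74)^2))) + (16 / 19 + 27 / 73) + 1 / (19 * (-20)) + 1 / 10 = 457863947 / 2524340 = 181.38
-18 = -18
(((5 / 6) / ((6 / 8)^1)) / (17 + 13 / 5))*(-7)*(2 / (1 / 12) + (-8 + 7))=-575 / 63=-9.13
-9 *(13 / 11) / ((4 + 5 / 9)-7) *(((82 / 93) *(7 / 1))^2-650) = -309603879 / 116281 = -2662.55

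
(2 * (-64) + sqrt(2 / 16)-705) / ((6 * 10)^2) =-833 / 3600 + sqrt(2) / 14400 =-0.23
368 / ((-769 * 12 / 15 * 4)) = -115 / 769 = -0.15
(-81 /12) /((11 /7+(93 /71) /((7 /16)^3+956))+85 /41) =-239396270589 /129308364440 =-1.85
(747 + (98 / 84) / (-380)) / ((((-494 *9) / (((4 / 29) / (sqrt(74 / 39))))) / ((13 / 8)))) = -1703153 *sqrt(2886) / 3346729920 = -0.03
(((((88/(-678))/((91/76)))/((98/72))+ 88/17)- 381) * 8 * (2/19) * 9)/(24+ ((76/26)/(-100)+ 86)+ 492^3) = -7727732253600/323044905951070639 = -0.00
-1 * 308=-308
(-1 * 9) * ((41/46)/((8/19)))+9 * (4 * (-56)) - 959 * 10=-4278019/368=-11625.05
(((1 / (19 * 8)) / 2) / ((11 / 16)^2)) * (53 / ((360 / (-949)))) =-100594 / 103455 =-0.97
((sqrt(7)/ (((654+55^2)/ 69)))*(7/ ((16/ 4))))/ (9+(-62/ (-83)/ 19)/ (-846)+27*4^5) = 322195293*sqrt(7)/ 271498171377056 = 0.00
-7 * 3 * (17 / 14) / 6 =-17 / 4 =-4.25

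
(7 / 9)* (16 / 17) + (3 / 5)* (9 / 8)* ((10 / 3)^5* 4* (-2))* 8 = -2719888 / 153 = -17777.05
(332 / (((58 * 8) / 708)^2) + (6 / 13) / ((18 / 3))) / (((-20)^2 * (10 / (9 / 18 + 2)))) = 6761471 / 13994240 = 0.48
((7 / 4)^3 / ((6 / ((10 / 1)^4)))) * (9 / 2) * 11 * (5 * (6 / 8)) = 106115625 / 64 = 1658056.64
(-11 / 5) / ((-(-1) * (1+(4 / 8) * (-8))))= 11 / 15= 0.73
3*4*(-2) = -24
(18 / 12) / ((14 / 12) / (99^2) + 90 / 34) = 1499553 / 2646389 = 0.57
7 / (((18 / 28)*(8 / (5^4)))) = 30625 / 36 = 850.69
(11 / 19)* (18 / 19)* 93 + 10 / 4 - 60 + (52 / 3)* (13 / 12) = 79835 / 6498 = 12.29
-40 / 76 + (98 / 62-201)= -117768 / 589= -199.95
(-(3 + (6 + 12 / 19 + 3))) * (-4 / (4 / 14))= 3360 / 19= 176.84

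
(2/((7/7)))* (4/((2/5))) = 20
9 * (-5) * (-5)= 225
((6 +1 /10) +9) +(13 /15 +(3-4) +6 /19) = 8711 /570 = 15.28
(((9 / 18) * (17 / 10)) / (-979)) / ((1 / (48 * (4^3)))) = -2.67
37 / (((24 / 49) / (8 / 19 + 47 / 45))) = 2271689 / 20520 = 110.71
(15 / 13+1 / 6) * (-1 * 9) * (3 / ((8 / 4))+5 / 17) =-18849 / 884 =-21.32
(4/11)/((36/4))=4/99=0.04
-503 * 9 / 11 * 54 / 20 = -122229 / 110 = -1111.17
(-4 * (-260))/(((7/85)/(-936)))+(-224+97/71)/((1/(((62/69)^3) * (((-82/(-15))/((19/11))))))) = -183347976492356848/15510552435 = -11820854.05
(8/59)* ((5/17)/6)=20/3009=0.01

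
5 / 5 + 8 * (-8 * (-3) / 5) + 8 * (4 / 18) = 1853 / 45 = 41.18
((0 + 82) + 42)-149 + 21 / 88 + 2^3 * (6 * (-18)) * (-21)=1594493 / 88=18119.24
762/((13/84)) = 64008/13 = 4923.69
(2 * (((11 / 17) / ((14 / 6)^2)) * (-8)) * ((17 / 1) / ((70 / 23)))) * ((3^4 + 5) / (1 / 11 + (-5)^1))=957352 / 5145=186.07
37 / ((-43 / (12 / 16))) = -111 / 172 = -0.65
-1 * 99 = -99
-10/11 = -0.91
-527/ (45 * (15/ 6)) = -1054/ 225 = -4.68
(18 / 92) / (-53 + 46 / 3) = -27 / 5198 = -0.01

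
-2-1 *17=-19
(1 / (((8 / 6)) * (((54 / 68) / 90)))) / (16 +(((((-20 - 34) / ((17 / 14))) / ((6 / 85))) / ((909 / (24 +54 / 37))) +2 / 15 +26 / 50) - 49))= -23823375 / 14011462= -1.70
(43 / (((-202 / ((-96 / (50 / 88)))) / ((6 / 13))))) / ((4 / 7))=953568 / 32825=29.05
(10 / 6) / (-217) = -5 / 651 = -0.01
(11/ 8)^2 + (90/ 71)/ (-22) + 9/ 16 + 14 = 819513/ 49984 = 16.40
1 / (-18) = -1 / 18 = -0.06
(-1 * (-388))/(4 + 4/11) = 1067/12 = 88.92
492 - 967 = -475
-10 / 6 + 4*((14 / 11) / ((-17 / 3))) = -1439 / 561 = -2.57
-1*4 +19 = 15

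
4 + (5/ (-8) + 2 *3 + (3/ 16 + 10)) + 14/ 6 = 21.90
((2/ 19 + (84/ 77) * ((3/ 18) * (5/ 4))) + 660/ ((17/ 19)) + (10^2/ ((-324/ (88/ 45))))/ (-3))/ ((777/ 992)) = 812868619408/ 862515621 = 942.44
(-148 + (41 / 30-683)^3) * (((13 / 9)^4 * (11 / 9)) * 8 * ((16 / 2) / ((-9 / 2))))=42983572158254162864 / 1793613375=23964792389.14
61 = 61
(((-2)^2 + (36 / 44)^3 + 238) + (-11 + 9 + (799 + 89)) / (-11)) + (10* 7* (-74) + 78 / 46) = -5016.30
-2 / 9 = -0.22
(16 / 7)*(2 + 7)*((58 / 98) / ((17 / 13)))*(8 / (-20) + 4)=977184 / 29155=33.52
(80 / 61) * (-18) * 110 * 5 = -792000 / 61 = -12983.61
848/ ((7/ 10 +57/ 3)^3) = 848000/ 7645373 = 0.11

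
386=386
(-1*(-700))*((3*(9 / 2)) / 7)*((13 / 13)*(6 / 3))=2700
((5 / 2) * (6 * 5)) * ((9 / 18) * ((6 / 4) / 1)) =225 / 4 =56.25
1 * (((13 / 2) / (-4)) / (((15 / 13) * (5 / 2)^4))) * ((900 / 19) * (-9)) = 36504 / 2375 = 15.37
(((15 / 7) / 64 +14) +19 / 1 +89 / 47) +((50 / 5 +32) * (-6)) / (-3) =2504129 / 21056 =118.93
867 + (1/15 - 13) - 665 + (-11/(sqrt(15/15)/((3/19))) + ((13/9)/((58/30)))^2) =187.89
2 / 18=1 / 9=0.11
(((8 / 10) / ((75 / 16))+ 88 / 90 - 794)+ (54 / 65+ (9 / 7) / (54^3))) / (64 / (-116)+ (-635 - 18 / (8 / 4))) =4571142377003 / 3720025764000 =1.23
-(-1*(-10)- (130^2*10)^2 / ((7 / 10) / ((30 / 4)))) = 2142074999930 / 7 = 306010714275.71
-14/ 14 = -1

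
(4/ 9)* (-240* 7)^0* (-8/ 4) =-8/ 9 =-0.89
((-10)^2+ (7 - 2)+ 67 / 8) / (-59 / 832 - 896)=-94328 / 745531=-0.13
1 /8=0.12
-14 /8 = -7 /4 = -1.75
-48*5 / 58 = -120 / 29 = -4.14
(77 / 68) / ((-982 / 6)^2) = 693 / 16393508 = 0.00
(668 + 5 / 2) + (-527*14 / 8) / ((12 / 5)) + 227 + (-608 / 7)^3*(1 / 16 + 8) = -86972010739 / 16464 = -5282556.53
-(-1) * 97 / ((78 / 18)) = 291 / 13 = 22.38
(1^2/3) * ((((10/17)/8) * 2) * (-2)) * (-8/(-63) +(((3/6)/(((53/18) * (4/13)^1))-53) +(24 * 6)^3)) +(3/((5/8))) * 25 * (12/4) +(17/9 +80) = -199099522247/681156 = -292296.51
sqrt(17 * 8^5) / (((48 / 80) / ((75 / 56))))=2000 * sqrt(34) / 7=1665.99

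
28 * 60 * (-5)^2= 42000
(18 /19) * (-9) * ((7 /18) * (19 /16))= -63 /16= -3.94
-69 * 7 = -483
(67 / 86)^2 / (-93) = -4489 / 687828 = -0.01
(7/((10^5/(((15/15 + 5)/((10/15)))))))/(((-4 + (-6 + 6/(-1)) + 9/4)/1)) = -63/1375000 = -0.00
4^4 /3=256 /3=85.33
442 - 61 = 381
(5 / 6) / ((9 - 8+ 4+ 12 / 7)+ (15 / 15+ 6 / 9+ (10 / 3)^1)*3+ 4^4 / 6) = 35 / 2704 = 0.01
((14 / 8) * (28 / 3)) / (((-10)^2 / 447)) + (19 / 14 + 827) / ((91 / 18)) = 15088037 / 63700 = 236.86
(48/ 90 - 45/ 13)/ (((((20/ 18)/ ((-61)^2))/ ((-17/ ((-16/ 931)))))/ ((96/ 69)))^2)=-53470767415859838513/ 859625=-62202434103079.64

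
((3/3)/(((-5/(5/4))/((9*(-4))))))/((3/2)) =6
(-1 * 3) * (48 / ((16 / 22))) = -198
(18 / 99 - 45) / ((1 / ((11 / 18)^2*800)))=-1084600 / 81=-13390.12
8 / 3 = 2.67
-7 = -7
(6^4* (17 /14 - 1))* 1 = 1944 /7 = 277.71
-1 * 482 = -482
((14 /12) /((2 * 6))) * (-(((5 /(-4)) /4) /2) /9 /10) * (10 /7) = 5 /20736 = 0.00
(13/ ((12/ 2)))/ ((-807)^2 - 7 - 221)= 13/ 3906126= 0.00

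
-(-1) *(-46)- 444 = -490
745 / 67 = 11.12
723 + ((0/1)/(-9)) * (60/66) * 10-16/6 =2161/3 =720.33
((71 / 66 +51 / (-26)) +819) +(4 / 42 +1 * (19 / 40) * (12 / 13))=24583997 / 30030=818.65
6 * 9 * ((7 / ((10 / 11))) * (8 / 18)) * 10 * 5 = 9240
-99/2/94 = -99/188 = -0.53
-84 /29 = -2.90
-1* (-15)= 15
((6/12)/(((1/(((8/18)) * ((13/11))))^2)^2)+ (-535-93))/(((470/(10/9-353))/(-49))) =-936091379567246/40633211223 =-23037.59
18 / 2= 9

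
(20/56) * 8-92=-89.14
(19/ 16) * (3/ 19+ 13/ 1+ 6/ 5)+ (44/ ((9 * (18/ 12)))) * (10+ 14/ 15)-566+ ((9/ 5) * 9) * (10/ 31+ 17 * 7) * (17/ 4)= 193398331/ 25110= 7702.04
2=2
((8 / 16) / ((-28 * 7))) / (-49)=1 / 19208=0.00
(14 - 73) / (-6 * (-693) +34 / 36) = -1062 / 74861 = -0.01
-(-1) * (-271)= -271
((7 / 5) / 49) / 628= 1 / 21980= 0.00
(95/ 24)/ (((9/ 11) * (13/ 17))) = 17765/ 2808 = 6.33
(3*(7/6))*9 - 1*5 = 53/2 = 26.50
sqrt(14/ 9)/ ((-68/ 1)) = -sqrt(14)/ 204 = -0.02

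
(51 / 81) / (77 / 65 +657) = 1105 / 1155114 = 0.00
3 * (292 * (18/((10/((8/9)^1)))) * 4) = 28032/5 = 5606.40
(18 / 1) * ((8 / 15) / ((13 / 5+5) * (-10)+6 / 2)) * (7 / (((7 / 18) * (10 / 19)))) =-4.50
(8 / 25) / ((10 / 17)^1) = 0.54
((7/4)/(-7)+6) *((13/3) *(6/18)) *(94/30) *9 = 14053/60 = 234.22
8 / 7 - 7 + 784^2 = 4302551 / 7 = 614650.14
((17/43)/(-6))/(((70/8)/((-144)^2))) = -235008/1505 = -156.15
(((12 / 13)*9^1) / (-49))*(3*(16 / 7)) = -5184 / 4459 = -1.16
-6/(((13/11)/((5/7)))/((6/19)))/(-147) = 660/84721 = 0.01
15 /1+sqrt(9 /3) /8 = sqrt(3) /8+15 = 15.22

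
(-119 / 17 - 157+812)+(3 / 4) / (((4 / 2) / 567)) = 860.62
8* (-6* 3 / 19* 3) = -432 / 19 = -22.74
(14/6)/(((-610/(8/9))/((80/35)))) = -64/8235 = -0.01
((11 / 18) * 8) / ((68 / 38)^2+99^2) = 15884 / 31853853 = 0.00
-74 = -74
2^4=16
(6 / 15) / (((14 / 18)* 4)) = 9 / 70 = 0.13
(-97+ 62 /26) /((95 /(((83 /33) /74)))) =-0.03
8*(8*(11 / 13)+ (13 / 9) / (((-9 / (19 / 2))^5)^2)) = 3863960241054577 / 52218083189376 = 74.00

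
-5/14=-0.36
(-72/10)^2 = 1296/25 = 51.84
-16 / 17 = -0.94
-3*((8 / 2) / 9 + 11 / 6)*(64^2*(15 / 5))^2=-1031798784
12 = 12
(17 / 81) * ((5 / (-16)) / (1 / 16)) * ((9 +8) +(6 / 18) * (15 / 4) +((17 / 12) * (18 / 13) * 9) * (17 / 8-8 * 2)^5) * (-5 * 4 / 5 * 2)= -657424117596905 / 8626176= -76212694.66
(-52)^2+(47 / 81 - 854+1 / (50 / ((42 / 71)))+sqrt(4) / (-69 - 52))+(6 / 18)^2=32195979421 / 17396775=1850.69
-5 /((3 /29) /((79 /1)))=-11455 /3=-3818.33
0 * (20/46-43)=0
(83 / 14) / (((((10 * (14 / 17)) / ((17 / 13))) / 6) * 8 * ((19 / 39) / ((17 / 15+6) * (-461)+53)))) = -873102813 / 186200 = -4689.06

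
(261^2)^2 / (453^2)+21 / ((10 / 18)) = 2582348634 / 114005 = 22651.19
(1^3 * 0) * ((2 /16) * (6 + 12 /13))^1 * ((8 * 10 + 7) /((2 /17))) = 0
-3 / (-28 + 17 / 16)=48 / 431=0.11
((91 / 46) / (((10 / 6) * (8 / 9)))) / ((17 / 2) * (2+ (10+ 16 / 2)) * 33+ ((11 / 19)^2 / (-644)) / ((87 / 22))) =540168993 / 2269369264360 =0.00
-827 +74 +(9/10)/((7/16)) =-26283/35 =-750.94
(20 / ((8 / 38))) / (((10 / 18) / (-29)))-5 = -4964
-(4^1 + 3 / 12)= -17 / 4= -4.25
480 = 480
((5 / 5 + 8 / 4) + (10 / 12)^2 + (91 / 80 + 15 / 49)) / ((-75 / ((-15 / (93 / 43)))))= 7794653 / 16405200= 0.48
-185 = -185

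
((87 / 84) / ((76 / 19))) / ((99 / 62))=899 / 5544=0.16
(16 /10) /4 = 2 /5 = 0.40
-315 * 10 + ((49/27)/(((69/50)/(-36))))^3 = -109262.66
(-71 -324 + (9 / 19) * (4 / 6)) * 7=-52493 / 19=-2762.79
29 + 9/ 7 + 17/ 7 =229/ 7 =32.71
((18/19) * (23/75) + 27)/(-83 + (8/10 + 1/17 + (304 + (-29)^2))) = 220371/8582585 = 0.03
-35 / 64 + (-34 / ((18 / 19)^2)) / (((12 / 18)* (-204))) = -1391 / 5184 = -0.27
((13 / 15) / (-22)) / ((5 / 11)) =-13 / 150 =-0.09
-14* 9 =-126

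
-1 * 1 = -1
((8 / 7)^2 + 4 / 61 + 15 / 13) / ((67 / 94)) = 9224690 / 2603419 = 3.54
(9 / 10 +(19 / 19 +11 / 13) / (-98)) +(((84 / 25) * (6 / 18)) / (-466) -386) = -2858003991 / 7421050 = -385.12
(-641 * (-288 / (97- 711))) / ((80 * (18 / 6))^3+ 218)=-46152 / 2122017463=-0.00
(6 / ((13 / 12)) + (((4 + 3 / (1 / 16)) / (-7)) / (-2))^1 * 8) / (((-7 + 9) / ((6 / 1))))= 9624 / 91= 105.76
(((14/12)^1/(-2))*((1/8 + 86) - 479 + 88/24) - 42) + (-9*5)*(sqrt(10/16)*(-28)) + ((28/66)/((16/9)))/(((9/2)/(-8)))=584857/3168 + 315*sqrt(10)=1180.73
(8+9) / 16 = 17 / 16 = 1.06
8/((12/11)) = 22/3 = 7.33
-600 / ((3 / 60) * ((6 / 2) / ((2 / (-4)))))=2000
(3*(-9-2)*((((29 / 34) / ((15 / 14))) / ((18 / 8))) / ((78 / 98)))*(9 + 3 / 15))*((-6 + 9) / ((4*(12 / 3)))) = -2516591 / 99450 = -25.31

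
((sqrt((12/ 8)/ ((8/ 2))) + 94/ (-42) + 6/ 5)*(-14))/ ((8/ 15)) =109/ 4 - 105*sqrt(6)/ 16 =11.18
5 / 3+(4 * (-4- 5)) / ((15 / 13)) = -443 / 15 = -29.53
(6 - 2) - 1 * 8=-4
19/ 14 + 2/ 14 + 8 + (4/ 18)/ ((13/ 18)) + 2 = 307/ 26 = 11.81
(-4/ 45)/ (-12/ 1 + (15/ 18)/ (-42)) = 112/ 15145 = 0.01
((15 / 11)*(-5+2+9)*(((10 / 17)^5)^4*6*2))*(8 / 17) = 864000000000000000000000 / 760011273043096061689099387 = 0.00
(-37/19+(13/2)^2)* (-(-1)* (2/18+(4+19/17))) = 204200/969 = 210.73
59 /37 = 1.59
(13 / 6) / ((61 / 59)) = 767 / 366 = 2.10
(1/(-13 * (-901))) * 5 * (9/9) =5/11713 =0.00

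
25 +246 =271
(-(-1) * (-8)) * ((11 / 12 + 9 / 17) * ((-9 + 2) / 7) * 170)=5900 / 3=1966.67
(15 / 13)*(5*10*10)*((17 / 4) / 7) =31875 / 91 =350.27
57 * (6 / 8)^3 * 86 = 66177 / 32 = 2068.03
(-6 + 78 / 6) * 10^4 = 70000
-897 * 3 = -2691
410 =410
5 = 5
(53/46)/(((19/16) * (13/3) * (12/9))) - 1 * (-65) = 370219/5681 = 65.17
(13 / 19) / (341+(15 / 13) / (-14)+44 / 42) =7098 / 3547547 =0.00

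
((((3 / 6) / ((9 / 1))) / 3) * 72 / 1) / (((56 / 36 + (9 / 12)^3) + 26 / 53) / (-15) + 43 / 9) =610560 / 2112497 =0.29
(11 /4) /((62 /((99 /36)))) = 121 /992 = 0.12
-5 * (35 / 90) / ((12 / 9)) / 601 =-35 / 14424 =-0.00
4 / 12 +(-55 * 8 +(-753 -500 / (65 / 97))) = -75614 / 39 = -1938.82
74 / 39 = 1.90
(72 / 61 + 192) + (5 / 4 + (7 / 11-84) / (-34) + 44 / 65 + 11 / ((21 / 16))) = 12826405057 / 62282220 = 205.94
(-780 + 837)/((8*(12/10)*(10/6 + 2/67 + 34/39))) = 2.31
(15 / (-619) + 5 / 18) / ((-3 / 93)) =-87575 / 11142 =-7.86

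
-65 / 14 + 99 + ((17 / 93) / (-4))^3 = 34001744713 / 360351936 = 94.36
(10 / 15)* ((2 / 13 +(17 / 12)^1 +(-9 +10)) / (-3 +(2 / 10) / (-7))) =-14035 / 24804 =-0.57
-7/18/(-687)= 7/12366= 0.00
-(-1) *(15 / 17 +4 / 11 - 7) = -1076 / 187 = -5.75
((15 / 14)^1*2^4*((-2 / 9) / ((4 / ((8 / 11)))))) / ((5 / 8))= -256 / 231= -1.11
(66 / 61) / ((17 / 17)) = 66 / 61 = 1.08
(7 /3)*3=7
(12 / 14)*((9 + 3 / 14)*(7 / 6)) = 129 / 14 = 9.21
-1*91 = -91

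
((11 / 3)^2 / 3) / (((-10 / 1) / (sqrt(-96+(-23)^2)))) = -121 * sqrt(433) / 270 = -9.33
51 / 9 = 17 / 3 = 5.67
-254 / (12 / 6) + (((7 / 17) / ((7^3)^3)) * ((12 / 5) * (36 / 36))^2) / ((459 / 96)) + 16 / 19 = -99836697268597 / 791363057275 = -126.16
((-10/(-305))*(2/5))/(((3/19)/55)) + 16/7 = 8780/1281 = 6.85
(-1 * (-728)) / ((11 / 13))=9464 / 11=860.36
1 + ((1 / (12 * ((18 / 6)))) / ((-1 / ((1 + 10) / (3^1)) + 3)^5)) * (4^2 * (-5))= 10773949 / 10935000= 0.99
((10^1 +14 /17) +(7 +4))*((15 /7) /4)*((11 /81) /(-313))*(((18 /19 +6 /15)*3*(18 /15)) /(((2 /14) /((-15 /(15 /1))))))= 261184 /1516485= 0.17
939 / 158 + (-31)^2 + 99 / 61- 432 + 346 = 8506171 / 9638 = 882.57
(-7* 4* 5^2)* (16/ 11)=-11200/ 11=-1018.18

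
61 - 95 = -34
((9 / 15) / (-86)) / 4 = -3 / 1720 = -0.00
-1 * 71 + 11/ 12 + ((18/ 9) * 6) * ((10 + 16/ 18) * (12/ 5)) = 14611/ 60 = 243.52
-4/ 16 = -1/ 4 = -0.25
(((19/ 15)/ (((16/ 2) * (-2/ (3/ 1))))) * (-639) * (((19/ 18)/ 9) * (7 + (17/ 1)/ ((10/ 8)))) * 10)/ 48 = 2639993/ 34560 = 76.39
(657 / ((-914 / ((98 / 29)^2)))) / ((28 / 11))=-2478861 / 768674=-3.22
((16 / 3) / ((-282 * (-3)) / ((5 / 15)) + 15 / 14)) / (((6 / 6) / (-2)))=-448 / 106641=-0.00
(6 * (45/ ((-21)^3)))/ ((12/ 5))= -0.01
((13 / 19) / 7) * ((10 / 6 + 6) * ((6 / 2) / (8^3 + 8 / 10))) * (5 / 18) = 7475 / 6138216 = 0.00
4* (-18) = -72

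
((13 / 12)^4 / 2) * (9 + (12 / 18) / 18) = 1742221 / 279936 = 6.22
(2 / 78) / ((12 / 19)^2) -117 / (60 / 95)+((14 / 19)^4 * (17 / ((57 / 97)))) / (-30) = -185.47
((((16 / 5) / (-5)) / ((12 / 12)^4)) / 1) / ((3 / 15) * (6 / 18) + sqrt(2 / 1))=48 / 2245-144 * sqrt(2) / 449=-0.43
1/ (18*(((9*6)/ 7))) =7/ 972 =0.01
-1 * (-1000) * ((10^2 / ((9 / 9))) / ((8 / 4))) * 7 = 350000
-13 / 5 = -2.60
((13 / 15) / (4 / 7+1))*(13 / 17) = 1183 / 2805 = 0.42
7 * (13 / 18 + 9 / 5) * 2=1589 / 45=35.31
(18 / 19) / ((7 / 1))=18 / 133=0.14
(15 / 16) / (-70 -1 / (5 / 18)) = -75 / 5888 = -0.01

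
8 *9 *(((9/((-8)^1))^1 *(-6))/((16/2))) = 243/4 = 60.75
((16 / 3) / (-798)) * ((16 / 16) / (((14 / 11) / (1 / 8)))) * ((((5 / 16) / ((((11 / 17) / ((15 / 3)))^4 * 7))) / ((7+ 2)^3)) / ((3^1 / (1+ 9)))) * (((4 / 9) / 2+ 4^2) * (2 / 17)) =-5603890625 / 6146382302676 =-0.00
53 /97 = 0.55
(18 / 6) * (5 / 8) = 15 / 8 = 1.88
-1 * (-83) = 83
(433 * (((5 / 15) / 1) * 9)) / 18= 433 / 6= 72.17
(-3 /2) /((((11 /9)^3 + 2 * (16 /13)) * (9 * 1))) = -3159 /81262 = -0.04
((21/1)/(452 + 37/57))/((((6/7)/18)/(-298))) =-7490826/25801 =-290.33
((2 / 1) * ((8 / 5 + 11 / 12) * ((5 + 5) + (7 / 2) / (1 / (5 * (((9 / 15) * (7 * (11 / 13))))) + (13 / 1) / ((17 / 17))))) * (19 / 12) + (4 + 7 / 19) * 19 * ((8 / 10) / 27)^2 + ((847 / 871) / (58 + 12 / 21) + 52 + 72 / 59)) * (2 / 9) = 19262624073000929 / 641419326849600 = 30.03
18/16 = 9/8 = 1.12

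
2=2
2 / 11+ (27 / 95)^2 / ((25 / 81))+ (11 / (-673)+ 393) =657142167247 / 1670301875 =393.43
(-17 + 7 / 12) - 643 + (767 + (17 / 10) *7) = 7169 / 60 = 119.48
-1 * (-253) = 253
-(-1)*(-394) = -394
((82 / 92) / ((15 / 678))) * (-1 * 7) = -32431 / 115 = -282.01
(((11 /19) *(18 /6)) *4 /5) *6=792 /95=8.34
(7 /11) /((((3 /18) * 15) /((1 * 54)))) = 756 /55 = 13.75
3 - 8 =-5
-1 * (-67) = 67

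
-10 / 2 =-5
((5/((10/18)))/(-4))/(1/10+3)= -45/62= -0.73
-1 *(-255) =255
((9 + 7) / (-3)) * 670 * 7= -75040 / 3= -25013.33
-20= -20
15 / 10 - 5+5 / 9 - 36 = -701 / 18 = -38.94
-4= -4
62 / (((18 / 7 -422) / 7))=-1519 / 1468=-1.03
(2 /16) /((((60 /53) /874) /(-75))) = -115805 /16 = -7237.81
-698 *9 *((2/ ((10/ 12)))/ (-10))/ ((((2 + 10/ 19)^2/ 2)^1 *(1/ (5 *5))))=377967/ 32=11811.47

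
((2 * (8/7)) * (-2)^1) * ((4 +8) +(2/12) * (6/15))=-5792/105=-55.16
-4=-4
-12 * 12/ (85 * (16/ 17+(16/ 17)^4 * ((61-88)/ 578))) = -12778713/ 6822805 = -1.87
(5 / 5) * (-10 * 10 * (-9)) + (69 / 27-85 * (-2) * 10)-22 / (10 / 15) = 23126 / 9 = 2569.56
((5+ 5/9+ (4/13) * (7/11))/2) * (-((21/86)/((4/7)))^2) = -8886101/16922048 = -0.53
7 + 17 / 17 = 8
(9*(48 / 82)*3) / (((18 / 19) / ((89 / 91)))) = 60876 / 3731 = 16.32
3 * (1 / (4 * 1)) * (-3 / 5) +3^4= 1611 / 20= 80.55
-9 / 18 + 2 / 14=-0.36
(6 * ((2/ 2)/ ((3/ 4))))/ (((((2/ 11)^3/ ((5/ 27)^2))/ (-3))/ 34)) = -4655.76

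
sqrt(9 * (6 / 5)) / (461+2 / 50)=5 * sqrt(30) / 3842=0.01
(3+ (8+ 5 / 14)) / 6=53 / 28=1.89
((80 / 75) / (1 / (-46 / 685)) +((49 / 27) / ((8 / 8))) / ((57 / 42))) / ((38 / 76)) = 4447388 / 1757025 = 2.53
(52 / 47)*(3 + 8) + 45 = 2687 / 47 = 57.17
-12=-12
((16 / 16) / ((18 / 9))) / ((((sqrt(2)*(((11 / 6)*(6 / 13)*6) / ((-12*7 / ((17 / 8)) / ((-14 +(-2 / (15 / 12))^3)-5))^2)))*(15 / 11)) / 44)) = 11211200000*sqrt(2) / 2408748241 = 6.58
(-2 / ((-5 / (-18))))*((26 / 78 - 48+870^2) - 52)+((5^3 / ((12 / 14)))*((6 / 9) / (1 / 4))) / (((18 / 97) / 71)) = -2146568522 / 405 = -5300169.19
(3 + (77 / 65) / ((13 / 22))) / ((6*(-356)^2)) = 4229 / 642551520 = 0.00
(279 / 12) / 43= 93 / 172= 0.54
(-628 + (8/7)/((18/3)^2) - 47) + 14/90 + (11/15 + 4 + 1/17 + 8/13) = -9320128/13923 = -669.41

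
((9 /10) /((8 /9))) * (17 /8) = 1377 /640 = 2.15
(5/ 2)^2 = 25/ 4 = 6.25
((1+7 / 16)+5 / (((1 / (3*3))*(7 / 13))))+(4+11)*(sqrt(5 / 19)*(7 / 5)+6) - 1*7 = 21*sqrt(95) / 19+18817 / 112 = 178.78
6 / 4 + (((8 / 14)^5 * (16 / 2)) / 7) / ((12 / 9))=365235 / 235298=1.55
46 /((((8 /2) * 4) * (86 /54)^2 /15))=251505 /14792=17.00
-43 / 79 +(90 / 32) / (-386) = -269123 / 487904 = -0.55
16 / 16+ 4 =5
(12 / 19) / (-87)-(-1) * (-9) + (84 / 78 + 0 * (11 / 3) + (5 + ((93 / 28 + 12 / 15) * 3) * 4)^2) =25952418143 / 8774675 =2957.65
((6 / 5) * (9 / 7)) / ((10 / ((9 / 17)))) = 243 / 2975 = 0.08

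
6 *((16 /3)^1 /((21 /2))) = 64 /21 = 3.05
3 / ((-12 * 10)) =-0.02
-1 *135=-135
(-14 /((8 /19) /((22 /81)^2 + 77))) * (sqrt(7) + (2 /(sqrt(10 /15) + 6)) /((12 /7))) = -67255573 * sqrt(7) /26244 - 470789011 /927288 + 470789011 * sqrt(6) /16691184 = -7218.89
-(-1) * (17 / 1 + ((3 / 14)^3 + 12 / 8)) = 18.51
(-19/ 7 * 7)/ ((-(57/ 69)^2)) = 529/ 19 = 27.84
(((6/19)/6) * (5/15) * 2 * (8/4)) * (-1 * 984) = -69.05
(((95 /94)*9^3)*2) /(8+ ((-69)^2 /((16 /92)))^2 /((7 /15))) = 7756560 /8453589483457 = 0.00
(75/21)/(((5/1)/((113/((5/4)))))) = 452/7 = 64.57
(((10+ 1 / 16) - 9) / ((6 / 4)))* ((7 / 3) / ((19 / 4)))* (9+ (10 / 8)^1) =4879 / 1368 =3.57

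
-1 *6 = -6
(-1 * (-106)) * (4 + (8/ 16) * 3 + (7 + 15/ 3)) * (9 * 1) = 16695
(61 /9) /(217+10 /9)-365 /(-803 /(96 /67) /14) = 13236317 /1446731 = 9.15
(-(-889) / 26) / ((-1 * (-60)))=889 / 1560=0.57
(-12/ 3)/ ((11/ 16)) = -64/ 11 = -5.82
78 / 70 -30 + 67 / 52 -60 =-159427 / 1820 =-87.60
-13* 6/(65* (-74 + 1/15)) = 18/1109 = 0.02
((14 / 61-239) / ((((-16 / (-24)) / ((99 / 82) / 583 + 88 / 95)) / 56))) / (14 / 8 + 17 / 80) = -3751647107040 / 395405599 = -9488.10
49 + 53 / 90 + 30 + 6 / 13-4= 88979 / 1170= 76.05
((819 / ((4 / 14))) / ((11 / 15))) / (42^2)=195 / 88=2.22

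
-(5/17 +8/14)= -0.87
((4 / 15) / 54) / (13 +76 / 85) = 34 / 95661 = 0.00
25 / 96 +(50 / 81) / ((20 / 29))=2995 / 2592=1.16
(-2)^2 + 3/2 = 11/2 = 5.50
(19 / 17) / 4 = 19 / 68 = 0.28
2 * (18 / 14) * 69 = 177.43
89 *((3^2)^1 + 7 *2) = 2047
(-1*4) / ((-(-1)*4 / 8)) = -8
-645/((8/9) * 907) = -5805/7256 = -0.80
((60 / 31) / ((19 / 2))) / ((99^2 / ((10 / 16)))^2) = 125 / 150877613304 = 0.00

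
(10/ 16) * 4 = 5/ 2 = 2.50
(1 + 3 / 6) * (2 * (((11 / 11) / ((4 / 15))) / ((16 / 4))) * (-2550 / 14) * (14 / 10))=-11475 / 16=-717.19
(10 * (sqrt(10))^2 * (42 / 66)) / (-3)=-21.21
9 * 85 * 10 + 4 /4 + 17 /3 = 22970 /3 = 7656.67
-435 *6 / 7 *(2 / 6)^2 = -290 / 7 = -41.43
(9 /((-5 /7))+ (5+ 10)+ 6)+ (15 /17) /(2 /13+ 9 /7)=9.01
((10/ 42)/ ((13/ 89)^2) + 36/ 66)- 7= 183676/ 39039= 4.70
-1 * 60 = -60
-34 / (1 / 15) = -510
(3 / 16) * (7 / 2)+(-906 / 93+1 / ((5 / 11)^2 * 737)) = -15085863 / 1661600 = -9.08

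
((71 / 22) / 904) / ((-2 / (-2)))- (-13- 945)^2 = -18252490361 / 19888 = -917764.00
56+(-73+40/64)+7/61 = -7935/488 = -16.26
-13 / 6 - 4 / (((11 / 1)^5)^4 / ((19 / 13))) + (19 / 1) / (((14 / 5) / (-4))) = -10766018168905757827246795 / 367321497233177765023746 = -29.31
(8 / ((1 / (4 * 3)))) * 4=384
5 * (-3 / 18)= -5 / 6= -0.83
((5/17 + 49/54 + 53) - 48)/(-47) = -5693/43146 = -0.13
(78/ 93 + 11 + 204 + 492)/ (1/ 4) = 87772/ 31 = 2831.35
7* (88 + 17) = 735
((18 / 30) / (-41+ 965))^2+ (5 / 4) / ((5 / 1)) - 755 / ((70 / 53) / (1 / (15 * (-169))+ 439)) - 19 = -301766315078953 / 1202401200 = -250969.74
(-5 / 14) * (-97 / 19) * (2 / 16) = 0.23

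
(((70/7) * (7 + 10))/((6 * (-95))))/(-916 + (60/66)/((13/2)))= 0.00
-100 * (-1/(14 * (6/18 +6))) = 150/133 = 1.13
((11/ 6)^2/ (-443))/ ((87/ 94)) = -5687/ 693738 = -0.01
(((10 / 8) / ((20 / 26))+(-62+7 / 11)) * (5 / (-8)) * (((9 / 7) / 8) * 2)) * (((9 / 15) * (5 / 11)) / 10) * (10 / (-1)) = -101385 / 30976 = -3.27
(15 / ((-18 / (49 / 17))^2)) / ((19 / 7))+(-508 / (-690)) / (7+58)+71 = 315413156629 / 4432884300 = 71.15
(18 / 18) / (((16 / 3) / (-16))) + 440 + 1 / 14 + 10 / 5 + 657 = 15345 / 14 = 1096.07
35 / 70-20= -39 / 2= -19.50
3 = 3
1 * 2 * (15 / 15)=2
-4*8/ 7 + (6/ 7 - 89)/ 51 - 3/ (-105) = -11194/ 1785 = -6.27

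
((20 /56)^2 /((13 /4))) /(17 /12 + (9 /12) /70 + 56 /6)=1000 /274183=0.00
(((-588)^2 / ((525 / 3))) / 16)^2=9529569 / 625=15247.31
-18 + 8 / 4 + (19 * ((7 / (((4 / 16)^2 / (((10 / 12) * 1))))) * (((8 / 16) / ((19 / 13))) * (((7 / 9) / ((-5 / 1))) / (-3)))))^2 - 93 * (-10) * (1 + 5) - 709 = 38345959 / 6561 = 5844.53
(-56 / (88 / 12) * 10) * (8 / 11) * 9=-60480 / 121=-499.83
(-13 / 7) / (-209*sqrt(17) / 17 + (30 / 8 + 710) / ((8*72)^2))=837342904320 / 538518376464475897 + 4785194057859072*sqrt(17) / 538518376464475897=0.04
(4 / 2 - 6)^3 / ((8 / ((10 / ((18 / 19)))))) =-84.44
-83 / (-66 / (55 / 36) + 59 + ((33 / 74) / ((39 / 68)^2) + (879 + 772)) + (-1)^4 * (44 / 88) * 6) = -7784985 / 156746051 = -0.05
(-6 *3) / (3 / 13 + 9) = -39 / 20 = -1.95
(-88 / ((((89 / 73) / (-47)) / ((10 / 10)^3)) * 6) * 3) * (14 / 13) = 2113496 / 1157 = 1826.70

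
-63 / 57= -21 / 19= -1.11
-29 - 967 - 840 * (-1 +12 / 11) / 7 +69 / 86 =-951777 / 946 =-1006.11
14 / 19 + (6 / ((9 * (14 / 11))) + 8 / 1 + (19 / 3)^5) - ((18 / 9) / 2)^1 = 329588143 / 32319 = 10197.97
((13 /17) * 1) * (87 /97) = 0.69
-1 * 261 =-261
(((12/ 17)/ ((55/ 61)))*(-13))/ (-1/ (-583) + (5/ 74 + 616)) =-956968/ 57927415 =-0.02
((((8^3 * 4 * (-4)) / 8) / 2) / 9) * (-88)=45056 / 9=5006.22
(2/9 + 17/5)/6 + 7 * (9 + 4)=24733/270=91.60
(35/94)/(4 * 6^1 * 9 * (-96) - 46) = -35/1953508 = -0.00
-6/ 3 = -2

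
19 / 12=1.58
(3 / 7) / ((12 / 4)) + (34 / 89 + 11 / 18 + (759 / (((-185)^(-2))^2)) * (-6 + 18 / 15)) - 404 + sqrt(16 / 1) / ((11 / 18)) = -526408827947225479 / 123354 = -4267464597396.32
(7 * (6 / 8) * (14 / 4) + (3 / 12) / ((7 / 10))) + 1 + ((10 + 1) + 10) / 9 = 3707 / 168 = 22.07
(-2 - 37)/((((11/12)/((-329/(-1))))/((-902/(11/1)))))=1147791.27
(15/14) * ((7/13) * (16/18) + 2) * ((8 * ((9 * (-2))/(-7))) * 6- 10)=575650/1911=301.23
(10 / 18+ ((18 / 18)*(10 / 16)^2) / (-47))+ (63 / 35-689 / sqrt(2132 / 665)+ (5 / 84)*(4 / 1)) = 2449661 / 947520-53*sqrt(354445) / 82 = -382.22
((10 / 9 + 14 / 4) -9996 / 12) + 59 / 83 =-1236551 / 1494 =-827.68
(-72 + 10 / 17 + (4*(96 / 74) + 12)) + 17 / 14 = -466791 / 8806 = -53.01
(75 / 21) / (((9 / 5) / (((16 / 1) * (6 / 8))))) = 500 / 21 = 23.81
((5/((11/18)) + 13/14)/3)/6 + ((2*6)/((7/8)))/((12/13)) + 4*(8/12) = 49979/2772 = 18.03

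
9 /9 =1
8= 8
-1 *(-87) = 87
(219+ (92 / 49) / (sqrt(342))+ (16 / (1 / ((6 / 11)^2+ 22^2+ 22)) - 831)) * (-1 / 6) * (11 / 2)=-226535 / 33 - 253 * sqrt(38) / 16758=-6864.79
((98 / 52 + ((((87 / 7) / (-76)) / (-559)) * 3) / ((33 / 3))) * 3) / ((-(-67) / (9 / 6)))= 55488087 / 438349912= 0.13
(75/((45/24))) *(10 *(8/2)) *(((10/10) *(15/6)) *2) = 8000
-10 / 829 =-0.01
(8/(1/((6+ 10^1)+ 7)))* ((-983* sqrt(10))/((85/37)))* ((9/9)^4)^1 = -6692264* sqrt(10)/85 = -248974.08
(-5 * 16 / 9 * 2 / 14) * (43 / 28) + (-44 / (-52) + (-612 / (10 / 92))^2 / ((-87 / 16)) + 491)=-24230517123754 / 4156425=-5829653.40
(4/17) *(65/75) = 52/255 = 0.20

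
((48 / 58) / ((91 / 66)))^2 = 2509056 / 6964321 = 0.36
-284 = -284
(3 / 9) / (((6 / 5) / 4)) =10 / 9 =1.11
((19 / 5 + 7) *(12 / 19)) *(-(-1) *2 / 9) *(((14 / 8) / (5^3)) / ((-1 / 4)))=-1008 / 11875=-0.08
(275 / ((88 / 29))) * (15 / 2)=10875 / 16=679.69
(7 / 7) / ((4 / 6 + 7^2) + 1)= 3 / 152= 0.02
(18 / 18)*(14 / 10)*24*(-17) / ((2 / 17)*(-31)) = 24276 / 155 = 156.62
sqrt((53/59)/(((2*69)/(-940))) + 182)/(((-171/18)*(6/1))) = -2*sqrt(728721213)/232047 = -0.23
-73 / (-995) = 73 / 995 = 0.07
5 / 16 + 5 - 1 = 69 / 16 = 4.31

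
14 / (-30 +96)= 7 / 33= 0.21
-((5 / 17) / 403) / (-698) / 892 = 5 / 4265542216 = 0.00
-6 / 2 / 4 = -3 / 4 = -0.75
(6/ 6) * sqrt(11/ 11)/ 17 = 1/ 17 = 0.06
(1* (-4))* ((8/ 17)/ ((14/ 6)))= -96/ 119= -0.81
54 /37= 1.46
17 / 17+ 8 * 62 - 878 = -381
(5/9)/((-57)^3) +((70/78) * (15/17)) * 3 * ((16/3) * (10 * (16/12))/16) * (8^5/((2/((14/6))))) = 148675903486895/368348877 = 403627.95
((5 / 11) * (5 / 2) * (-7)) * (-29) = 5075 / 22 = 230.68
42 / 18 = 7 / 3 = 2.33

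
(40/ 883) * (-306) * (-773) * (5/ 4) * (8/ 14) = 47307600/ 6181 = 7653.71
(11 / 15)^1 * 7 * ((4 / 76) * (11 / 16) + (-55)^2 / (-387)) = -70481411 / 1764720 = -39.94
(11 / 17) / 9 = 0.07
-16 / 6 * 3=-8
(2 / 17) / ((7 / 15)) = 30 / 119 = 0.25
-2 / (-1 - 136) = 2 / 137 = 0.01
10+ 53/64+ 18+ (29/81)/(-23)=3435379/119232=28.81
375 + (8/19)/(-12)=21373/57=374.96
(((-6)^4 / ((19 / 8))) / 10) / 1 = 5184 / 95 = 54.57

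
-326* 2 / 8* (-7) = 1141 / 2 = 570.50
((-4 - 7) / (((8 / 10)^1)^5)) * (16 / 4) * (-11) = 378125 / 256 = 1477.05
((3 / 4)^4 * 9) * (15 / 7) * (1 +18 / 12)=54675 / 3584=15.26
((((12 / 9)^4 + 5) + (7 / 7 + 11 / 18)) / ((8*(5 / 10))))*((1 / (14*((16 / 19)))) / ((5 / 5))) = 30077 / 145152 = 0.21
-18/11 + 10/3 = 56/33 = 1.70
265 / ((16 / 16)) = 265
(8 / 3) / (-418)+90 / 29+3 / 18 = 39563 / 12122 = 3.26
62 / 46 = 31 / 23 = 1.35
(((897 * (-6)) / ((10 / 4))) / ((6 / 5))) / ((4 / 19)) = -8521.50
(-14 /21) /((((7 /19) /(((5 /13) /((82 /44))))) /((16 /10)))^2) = -22364672 /41761083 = -0.54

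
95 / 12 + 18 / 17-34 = -5105 / 204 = -25.02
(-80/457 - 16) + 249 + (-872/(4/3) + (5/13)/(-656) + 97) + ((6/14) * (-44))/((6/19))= -10472928731/27281072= -383.89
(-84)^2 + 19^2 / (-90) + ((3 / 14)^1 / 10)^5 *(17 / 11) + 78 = 37963323527397179 / 5324457600000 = 7129.99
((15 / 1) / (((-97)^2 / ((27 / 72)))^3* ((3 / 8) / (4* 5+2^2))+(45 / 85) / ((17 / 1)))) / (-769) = -117045 / 1480964250779593979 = -0.00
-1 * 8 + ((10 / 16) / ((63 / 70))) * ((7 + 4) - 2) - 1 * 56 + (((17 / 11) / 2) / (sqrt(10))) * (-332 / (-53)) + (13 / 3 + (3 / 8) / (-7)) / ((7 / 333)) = 1411 * sqrt(10) / 2915 + 57171 / 392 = 147.38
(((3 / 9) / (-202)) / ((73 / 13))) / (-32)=13 / 1415616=0.00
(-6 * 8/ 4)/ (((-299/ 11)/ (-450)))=-59400/ 299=-198.66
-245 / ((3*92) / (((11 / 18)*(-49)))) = 132055 / 4968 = 26.58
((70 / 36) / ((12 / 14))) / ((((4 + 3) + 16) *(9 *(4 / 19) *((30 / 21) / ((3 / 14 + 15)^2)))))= 670453 / 79488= 8.43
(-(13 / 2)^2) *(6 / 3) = -169 / 2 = -84.50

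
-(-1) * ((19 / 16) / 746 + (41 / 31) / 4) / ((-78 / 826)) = -50771329 / 14430624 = -3.52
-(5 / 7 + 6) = -47 / 7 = -6.71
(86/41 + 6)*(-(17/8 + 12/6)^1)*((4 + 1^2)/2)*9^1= -123255/164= -751.55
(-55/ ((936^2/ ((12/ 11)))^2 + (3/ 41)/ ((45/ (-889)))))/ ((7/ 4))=-135300/ 2776511195371697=-0.00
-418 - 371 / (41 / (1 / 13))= -223165 / 533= -418.70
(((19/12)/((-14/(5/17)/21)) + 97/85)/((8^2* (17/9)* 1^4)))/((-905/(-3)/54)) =219429/334777600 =0.00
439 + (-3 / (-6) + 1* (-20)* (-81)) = 4119 / 2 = 2059.50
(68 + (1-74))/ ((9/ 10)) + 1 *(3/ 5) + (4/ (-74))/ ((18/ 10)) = -2767/ 555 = -4.99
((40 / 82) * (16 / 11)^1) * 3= 960 / 451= 2.13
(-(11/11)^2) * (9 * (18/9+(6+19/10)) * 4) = -1782/5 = -356.40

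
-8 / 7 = -1.14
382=382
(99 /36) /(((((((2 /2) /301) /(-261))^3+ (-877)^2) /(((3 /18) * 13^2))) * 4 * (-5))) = -300454798097847393 /59667820997835206247680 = -0.00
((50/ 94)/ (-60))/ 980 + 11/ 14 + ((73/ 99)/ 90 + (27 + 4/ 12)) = 4617305587/ 164157840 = 28.13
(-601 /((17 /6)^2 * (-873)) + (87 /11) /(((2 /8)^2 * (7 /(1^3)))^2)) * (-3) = -1876940196 /15109787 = -124.22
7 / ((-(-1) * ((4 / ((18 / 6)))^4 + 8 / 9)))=567 / 328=1.73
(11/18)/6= 0.10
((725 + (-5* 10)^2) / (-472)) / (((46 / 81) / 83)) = -21681675 / 21712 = -998.60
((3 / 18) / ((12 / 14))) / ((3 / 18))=1.17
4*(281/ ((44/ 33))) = 843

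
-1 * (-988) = 988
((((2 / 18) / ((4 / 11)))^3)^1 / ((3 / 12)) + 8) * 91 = 8612513 / 11664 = 738.38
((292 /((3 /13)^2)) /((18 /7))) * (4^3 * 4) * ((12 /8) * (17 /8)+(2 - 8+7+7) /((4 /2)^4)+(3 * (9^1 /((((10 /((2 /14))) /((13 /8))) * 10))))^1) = 4145429392 /2025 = 2047125.63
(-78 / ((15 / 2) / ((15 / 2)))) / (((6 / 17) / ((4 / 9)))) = -98.22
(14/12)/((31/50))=175/93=1.88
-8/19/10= -4/95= -0.04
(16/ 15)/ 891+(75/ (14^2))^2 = 75792781/ 513429840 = 0.15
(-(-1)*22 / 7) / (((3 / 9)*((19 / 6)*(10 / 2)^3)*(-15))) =-132 / 83125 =-0.00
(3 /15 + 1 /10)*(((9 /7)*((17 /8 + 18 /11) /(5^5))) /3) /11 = 2979 /211750000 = 0.00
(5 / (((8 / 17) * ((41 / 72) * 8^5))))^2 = 585225 / 1804960006144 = 0.00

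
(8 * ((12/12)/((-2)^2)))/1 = 2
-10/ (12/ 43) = -215/ 6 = -35.83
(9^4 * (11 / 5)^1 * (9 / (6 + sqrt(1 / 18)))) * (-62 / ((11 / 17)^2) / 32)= -14283539757 / 142340 + 1587059973 * sqrt(2) / 569360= -96405.99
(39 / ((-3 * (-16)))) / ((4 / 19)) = 3.86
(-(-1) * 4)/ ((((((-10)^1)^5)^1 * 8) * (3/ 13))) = -13/ 600000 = -0.00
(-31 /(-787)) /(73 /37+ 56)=0.00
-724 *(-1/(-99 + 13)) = -362/43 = -8.42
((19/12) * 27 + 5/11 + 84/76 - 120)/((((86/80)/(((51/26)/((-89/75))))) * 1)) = 1210172625/10397959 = 116.39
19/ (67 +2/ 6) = 57/ 202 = 0.28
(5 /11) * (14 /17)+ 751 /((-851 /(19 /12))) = -1953463 /1909644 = -1.02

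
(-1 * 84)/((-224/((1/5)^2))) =3/200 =0.02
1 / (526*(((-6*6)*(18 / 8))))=-1 / 42606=-0.00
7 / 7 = 1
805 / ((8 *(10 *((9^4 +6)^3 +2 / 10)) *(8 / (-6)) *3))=-805 / 90625627604224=-0.00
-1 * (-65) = 65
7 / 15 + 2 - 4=-23 / 15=-1.53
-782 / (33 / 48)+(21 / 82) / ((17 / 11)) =-17439187 / 15334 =-1137.29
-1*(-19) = 19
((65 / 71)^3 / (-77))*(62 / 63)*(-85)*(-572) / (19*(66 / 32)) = -1204131760000 / 98964896877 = -12.17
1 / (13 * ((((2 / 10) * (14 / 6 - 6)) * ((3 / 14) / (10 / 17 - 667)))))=793030 / 2431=326.22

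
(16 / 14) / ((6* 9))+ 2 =382 / 189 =2.02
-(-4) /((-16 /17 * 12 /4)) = -17 /12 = -1.42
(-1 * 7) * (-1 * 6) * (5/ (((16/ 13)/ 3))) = 4095/ 8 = 511.88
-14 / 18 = -7 / 9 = -0.78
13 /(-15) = -0.87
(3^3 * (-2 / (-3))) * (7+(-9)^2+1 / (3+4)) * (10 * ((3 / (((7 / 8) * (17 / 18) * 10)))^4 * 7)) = 48350689247232 / 25066740125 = 1928.88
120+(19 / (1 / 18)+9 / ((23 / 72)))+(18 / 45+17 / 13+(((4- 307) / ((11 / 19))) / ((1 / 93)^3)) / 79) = -6922232426808 / 1299155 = -5328257.54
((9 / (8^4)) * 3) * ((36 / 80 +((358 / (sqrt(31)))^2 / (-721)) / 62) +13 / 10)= 124033653 / 11352162304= 0.01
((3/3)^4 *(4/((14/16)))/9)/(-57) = -32/3591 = -0.01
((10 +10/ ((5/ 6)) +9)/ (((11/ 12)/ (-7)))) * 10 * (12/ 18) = -17360/ 11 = -1578.18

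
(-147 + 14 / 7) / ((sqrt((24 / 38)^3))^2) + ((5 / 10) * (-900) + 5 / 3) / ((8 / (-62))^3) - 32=89892551 / 432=208084.61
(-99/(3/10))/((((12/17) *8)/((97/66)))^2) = -13596005/608256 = -22.35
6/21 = 2/7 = 0.29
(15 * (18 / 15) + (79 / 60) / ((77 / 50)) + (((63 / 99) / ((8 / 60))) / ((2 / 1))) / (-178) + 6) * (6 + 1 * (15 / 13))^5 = 9474679616829633 / 20355767432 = 465454.31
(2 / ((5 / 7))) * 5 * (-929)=-13006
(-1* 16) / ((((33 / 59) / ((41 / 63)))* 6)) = -19352 / 6237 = -3.10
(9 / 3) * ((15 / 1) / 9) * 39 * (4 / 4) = 195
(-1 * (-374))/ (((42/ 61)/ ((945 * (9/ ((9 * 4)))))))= 513315/ 4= 128328.75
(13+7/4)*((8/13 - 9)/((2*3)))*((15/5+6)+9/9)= -32155/156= -206.12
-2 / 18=-1 / 9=-0.11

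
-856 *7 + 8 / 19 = -113840 / 19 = -5991.58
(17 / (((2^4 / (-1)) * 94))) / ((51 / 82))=-41 / 2256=-0.02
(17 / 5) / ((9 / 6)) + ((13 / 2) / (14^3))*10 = 94271 / 41160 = 2.29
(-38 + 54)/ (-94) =-8/ 47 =-0.17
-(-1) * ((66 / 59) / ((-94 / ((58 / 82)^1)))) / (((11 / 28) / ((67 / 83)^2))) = -10935204 / 783231077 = -0.01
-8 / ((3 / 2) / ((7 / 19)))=-112 / 57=-1.96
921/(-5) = -921/5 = -184.20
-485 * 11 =-5335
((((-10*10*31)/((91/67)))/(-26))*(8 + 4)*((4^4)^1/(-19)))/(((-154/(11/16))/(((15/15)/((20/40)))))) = 19939200/157339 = 126.73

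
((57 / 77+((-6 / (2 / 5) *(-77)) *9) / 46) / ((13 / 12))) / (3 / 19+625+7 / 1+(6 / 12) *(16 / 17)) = 518761902 / 1568165599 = 0.33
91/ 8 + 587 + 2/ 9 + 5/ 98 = 2112031/ 3528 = 598.65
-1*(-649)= 649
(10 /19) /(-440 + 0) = -1 /836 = -0.00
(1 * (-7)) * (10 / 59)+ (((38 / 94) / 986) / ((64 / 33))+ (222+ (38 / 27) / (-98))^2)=15092658653844078905 / 306285506851968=49276.44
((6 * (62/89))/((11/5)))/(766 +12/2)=465/188947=0.00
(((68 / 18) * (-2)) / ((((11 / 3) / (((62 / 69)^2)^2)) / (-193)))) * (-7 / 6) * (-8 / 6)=2714944871296 / 6732134937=403.28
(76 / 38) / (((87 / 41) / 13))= 1066 / 87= 12.25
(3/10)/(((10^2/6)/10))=0.18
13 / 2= 6.50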